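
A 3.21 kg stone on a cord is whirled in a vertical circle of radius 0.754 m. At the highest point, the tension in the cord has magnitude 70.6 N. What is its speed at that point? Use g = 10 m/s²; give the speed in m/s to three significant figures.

At the top, T + mg = mv²/r, so v = √(r(T/m + g)) = √(0.754 × (70.6/3.21 + 10.0)) = √(0.754 × 31.99) = √24.12 = 4.912 m/s.

4.91 m/s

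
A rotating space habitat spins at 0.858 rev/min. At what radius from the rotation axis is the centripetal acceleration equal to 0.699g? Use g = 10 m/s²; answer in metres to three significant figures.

866 m

ω = 0.858 rev/min × 2π/60 = 0.08985 rad/s.
a_c = ω²r = 0.699g ⇒ r = 0.699 × 10.0 / (0.08985)² = 6.990/0.008073 = 865.9 m.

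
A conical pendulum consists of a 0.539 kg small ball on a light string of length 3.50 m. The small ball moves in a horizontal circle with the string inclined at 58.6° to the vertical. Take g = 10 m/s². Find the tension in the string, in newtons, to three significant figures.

Vertically the bob has no acceleration, so T cosθ = mg.
T = mg/cosθ = 0.539 × 10.0 / cos 58.6° = 5.390/0.5210 = 10.35 N.

10.3 N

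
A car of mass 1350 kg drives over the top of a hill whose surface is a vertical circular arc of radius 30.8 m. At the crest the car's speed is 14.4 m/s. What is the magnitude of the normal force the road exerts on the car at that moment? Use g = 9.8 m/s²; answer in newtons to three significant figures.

4140 N

At the crest the centripetal acceleration points downward (toward the centre of the arc), so mg − N = mv²/r.
N = m(g − v²/r) = 1350 × (9.8 − (14.4)²/30.8) = 1350 × (9.8 − 6.732) = 1350 × 3.068 = 4141 N.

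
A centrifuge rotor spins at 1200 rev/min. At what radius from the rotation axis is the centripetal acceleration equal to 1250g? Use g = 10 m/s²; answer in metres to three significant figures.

0.792 m

ω = 1200 rev/min × 2π/60 = 125.7 rad/s.
a_c = ω²r = 1250g ⇒ r = 1250 × 10.0 / (125.7)² = 12500/15790 = 0.7916 m.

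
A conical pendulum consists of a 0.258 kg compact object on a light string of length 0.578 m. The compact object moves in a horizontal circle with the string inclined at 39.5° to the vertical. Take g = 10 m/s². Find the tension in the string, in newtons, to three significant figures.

3.34 N

Vertically the bob has no acceleration, so T cosθ = mg.
T = mg/cosθ = 0.258 × 10.0 / cos 39.5° = 2.580/0.7716 = 3.344 N.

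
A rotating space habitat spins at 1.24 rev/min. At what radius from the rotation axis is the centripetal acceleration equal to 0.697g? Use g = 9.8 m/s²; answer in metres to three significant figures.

405 m

ω = 1.24 rev/min × 2π/60 = 0.1299 rad/s.
a_c = ω²r = 0.697g ⇒ r = 0.697 × 9.8 / (0.1299)² = 6.831/0.01686 = 405.1 m.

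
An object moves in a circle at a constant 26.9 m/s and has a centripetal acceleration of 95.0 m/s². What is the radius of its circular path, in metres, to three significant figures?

7.62 m

a_c = v²/r ⇒ r = v²/a_c = (26.9)²/95.0 = 723.6/95.0 = 7.617 m.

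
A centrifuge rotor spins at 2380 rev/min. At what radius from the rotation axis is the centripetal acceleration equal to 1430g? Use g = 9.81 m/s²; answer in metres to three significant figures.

0.226 m

ω = 2380 rev/min × 2π/60 = 249.2 rad/s.
a_c = ω²r = 1430g ⇒ r = 1430 × 9.81 / (249.2)² = 14030/62120 = 0.2258 m.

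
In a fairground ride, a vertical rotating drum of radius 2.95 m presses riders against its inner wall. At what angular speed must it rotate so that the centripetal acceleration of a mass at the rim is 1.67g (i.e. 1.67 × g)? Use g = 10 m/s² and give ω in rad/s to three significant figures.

2.38 rad/s

Centripetal acceleration a_c = ω²r. Setting ω²r = 1.67g:
ω = √(1.67g / r) = √(1.67 × 10.0 / 2.95) = √5.661 = 2.379 rad/s.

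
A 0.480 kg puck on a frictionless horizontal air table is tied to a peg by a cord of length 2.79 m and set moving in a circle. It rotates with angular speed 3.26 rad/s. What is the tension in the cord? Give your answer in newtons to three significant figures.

14.2 N

v = ωr = 3.26 × 2.79 = 9.095 m/s.
The tension is the only horizontal force, so it supplies the full centripetal force: T = m v²/r = 0.480 × (9.095)²/2.79 = 0.480 × 82.73/2.79 = 14.23 N.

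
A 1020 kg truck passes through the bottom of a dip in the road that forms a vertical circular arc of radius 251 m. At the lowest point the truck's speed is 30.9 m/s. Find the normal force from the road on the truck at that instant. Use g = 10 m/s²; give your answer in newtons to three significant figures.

At the lowest point, N points up (toward the centre) and the weight mg points down (away from the centre), so the net inward force is N − mg = mv²/r.
N = m(v²/r + g) = 1020 × ((30.9)²/251 + 10.0) = 1020 × (3.804 + 10.0) = 1020 × 13.80 = 14080 N.

14100 N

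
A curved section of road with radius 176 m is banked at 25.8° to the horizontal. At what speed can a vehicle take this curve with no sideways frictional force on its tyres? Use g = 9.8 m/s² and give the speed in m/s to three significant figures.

On a frictionless banked curve, N sinθ = mv²/r and N cosθ = mg, so tanθ = v²/(rg).
v = √(r g tanθ) = √(176 × 9.8 × tan 25.8°) = √(176 × 9.8 × 0.4834) = √833.8 = 28.88 m/s.

28.9 m/s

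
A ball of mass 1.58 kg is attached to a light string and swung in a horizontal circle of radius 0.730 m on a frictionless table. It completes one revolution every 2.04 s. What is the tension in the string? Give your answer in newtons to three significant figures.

v = 2πr/T = 2π × 0.730/2.04 = 2.248 m/s.
The tension is the only horizontal force, so it supplies the full centripetal force: T = m v²/r = 1.58 × (2.248)²/0.730 = 1.58 × 5.055/0.730 = 10.94 N.

10.9 N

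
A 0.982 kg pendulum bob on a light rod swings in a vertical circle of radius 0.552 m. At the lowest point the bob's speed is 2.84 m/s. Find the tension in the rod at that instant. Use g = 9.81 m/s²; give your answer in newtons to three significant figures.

At the lowest point, T points up (toward the centre) and the weight mg points down (away from the centre), so the net inward force is T − mg = mv²/r.
T = m(v²/r + g) = 0.982 × ((2.84)²/0.552 + 9.81) = 0.982 × (14.61 + 9.81) = 0.982 × 24.42 = 23.98 N.

24.0 N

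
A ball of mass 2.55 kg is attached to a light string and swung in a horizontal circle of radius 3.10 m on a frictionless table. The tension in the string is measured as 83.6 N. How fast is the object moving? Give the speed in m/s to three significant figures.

T = m v²/r ⇒ v = √(T r / m) = √(83.6 × 3.10 / 2.55) = √101.6 = 10.08 m/s.

10.1 m/s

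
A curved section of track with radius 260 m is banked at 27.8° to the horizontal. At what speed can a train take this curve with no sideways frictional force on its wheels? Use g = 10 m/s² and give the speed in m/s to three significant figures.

On a frictionless banked curve, N sinθ = mv²/r and N cosθ = mg, so tanθ = v²/(rg).
v = √(r g tanθ) = √(260 × 10.0 × tan 27.8°) = √(260 × 10.0 × 0.5272) = √1371 = 37.02 m/s.

37.0 m/s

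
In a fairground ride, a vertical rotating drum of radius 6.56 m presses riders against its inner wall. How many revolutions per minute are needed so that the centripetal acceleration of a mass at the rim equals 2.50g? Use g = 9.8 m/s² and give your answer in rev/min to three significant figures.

18.5 rev/min

Require ω²r = 2.50g, so ω = √(2.50 × 9.8/6.56) = 1.933 rad/s.
In rev/min: ω × 60/(2π) = 1.933 × 60/(2π) = 18.45 rev/min.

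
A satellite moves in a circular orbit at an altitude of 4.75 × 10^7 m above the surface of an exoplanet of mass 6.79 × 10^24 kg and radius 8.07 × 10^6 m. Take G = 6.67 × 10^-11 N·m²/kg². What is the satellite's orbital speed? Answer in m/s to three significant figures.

2850 m/s

Orbital radius r = R + h = 8.07 × 10^6 + 4.75 × 10^7 = 5.557 × 10^7 m.
Gravity supplies the centripetal force: G M m / r² = m v² / r, so v = √(GM/r).
v = √(6.67 × 10^-11 × 6.79 × 10^24 / 5.557 × 10^7) = √(8.150 × 10^6) = 2855 m/s.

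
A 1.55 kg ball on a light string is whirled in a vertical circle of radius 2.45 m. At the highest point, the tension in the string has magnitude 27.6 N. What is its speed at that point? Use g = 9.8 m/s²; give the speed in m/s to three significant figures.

8.22 m/s

At the top, T + mg = mv²/r, so v = √(r(T/m + g)) = √(2.45 × (27.6/1.55 + 9.8)) = √(2.45 × 27.61) = √67.64 = 8.224 m/s.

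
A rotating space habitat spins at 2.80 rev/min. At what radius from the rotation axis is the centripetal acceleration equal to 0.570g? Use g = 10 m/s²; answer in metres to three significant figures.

ω = 2.80 rev/min × 2π/60 = 0.2932 rad/s.
a_c = ω²r = 0.570g ⇒ r = 0.570 × 10.0 / (0.2932)² = 5.700/0.08598 = 66.30 m.

66.3 m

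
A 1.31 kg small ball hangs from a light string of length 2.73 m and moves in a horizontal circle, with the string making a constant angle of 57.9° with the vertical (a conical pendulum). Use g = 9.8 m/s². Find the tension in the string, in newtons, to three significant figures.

24.2 N

Vertically the bob has no acceleration, so T cosθ = mg.
T = mg/cosθ = 1.31 × 9.8 / cos 57.9° = 12.84/0.5314 = 24.16 N.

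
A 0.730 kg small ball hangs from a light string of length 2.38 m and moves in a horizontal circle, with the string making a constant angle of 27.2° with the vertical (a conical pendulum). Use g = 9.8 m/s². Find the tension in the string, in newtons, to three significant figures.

8.04 N

Vertically the bob has no acceleration, so T cosθ = mg.
T = mg/cosθ = 0.730 × 9.8 / cos 27.2° = 7.154/0.8894 = 8.043 N.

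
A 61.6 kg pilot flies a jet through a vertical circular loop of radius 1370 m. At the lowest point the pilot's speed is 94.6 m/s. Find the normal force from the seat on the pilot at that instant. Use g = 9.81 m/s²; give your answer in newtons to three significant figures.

At the lowest point, N points up (toward the centre) and the weight mg points down (away from the centre), so the net inward force is N − mg = mv²/r.
N = m(v²/r + g) = 61.6 × ((94.6)²/1370 + 9.81) = 61.6 × (6.532 + 9.81) = 61.6 × 16.34 = 1007 N.

1010 N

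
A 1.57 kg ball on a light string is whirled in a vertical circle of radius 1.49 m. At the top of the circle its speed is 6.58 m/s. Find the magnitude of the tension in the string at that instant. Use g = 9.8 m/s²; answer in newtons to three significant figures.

At the top, both T and the weight mg point inward (toward the centre), so T + mg = mv²/r.
T = m(v²/r − g) = 1.57 × ((6.58)²/1.49 − 9.8) = 1.57 × (29.06 − 9.8) = 1.57 × 19.26 = 30.24 N.

30.2 N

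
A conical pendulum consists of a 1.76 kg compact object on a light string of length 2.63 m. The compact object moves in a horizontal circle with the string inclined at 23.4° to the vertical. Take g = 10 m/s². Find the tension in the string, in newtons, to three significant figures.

19.2 N

Vertically the bob has no acceleration, so T cosθ = mg.
T = mg/cosθ = 1.76 × 10.0 / cos 23.4° = 17.60/0.9178 = 19.18 N.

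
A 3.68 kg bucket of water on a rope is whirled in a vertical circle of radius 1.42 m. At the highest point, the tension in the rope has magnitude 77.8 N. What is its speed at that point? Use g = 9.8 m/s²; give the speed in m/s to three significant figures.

At the top, T + mg = mv²/r, so v = √(r(T/m + g)) = √(1.42 × (77.8/3.68 + 9.8)) = √(1.42 × 30.94) = √43.94 = 6.628 m/s.

6.63 m/s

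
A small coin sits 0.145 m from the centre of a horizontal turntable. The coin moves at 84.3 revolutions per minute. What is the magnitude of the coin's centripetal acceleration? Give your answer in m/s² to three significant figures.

ω = 84.3 rev/min × 2π/60 = 8.828 rad/s, so v = ωr = 8.828 × 0.145 = 1.280 m/s.
a_c = v²/r = (1.280)²/0.145 = 1.639/0.145 = 11.30 m/s².

11.3 m/s²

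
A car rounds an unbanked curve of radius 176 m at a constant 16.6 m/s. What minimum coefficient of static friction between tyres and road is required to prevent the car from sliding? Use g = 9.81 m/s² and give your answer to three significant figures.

0.160

Friction provides the centripetal force: μ_s m g = m v²/r, so μ_s = v²/(g r) = (16.60)²/(9.81 × 176) = 275.6/1727 = 0.1596.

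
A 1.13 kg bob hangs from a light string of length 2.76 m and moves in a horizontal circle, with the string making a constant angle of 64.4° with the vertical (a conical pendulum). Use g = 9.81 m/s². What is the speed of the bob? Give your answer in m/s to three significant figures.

7.14 m/s

The radius of the circle is r = L sinθ = 2.76 × sin 64.4° = 2.489 m.
Horizontally T sinθ = mv²/r and vertically T cosθ = mg, so tanθ = v²/(rg).
v = √(r g tanθ) = √(2.489 × 9.81 × 2.087) = √50.96 = 7.139 m/s.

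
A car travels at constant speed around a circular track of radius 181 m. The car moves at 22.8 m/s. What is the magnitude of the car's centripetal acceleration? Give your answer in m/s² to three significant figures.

2.87 m/s²

a_c = v²/r = (22.80)²/181 = 519.8/181 = 2.872 m/s².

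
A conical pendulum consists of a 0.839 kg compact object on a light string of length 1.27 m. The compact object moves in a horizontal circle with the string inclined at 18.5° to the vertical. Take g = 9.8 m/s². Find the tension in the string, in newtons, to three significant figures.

Vertically the bob has no acceleration, so T cosθ = mg.
T = mg/cosθ = 0.839 × 9.8 / cos 18.5° = 8.222/0.9483 = 8.670 N.

8.67 N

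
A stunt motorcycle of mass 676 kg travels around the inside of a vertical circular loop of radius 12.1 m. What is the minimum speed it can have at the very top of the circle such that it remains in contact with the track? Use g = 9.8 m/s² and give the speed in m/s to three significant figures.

10.9 m/s

At the highest point the centre is directly below, so both the weight and N act inward: N + mg = mv²/r.
At minimum speed N → 0, so mg = mv_min²/r ⇒ v_min = √(g r) = √(9.8 × 12.1) = 10.89 m/s.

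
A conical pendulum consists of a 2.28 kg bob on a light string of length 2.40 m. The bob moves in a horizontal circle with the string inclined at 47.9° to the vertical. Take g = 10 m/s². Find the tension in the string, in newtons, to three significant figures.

Vertically the bob has no acceleration, so T cosθ = mg.
T = mg/cosθ = 2.28 × 10.0 / cos 47.9° = 22.80/0.6704 = 34.01 N.

34.0 N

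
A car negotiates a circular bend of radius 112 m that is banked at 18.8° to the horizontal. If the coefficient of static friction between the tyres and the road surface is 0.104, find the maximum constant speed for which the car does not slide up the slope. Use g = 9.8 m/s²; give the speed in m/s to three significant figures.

22.5 m/s

At the maximum speed, friction acts down the slope at its limiting value f = μN. Radially (horizontal, toward centre): N sinθ + μN cosθ = mv²/r. Vertically: N cosθ − μN sinθ = mg.
Dividing: v² = r g (sinθ + μcosθ)/(cosθ − μsinθ).
sinθ + μcosθ = 0.3223 + 0.104×0.9466 = 0.4207; cosθ − μsinθ = 0.9466 − 0.104×0.3223 = 0.9131.
v² = 112 × 9.8 × 0.4207/0.9131 = 505.7 m²/s², so v = 22.49 m/s.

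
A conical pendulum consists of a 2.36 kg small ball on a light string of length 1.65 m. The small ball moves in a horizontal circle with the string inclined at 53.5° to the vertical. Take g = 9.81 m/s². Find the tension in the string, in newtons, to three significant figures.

38.9 N

Vertically the bob has no acceleration, so T cosθ = mg.
T = mg/cosθ = 2.36 × 9.81 / cos 53.5° = 23.15/0.5948 = 38.92 N.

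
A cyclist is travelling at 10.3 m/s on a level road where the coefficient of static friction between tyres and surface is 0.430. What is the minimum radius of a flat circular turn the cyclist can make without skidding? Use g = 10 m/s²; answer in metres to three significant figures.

24.7 m

At the limit, μ_s m g = m v²/r, so r_min = v²/(μ_s g) = (10.3)²/(0.430 × 10.0) = 106.1/4.300 = 24.67 m.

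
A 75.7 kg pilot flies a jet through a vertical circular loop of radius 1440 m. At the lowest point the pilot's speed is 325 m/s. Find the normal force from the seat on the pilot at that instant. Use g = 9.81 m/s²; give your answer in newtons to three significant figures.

6300 N

At the lowest point, N points up (toward the centre) and the weight mg points down (away from the centre), so the net inward force is N − mg = mv²/r.
N = m(v²/r + g) = 75.7 × ((325)²/1440 + 9.81) = 75.7 × (73.35 + 9.81) = 75.7 × 83.16 = 6295 N.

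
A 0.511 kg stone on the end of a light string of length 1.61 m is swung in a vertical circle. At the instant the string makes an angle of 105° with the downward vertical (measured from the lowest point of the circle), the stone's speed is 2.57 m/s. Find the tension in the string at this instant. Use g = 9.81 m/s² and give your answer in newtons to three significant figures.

0.799 N

Take the radial direction toward the centre of the circle as positive. The component of the weight along the string toward the centre is −mg cos φ (φ measured from the bottom), so Newton's second law along the string gives T − mg cos φ = m v²/r.
cos 105° = -0.2588, so T = m(v²/r + g cos φ) = 0.511 × ((2.57)²/1.61 + 9.81 × -0.2588) = 0.511 × (4.102 + (-2.539)) = 0.511 × 1.563 = 0.7989 N.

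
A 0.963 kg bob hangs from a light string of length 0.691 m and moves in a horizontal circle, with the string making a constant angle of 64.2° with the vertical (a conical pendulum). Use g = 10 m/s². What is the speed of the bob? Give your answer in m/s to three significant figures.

The radius of the circle is r = L sinθ = 0.691 × sin 64.2° = 0.6221 m.
Horizontally T sinθ = mv²/r and vertically T cosθ = mg, so tanθ = v²/(rg).
v = √(r g tanθ) = √(0.6221 × 10.0 × 2.069) = √12.87 = 3.587 m/s.

3.59 m/s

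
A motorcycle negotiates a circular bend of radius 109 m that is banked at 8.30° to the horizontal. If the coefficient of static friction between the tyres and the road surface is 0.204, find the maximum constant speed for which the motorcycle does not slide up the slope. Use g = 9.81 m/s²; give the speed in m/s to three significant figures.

At the maximum speed, friction acts down the slope at its limiting value f = μN. Radially (horizontal, toward centre): N sinθ + μN cosθ = mv²/r. Vertically: N cosθ − μN sinθ = mg.
Dividing: v² = r g (sinθ + μcosθ)/(cosθ − μsinθ).
sinθ + μcosθ = 0.1444 + 0.204×0.9895 = 0.3462; cosθ − μsinθ = 0.9895 − 0.204×0.1444 = 0.9601.
v² = 109 × 9.81 × 0.3462/0.9601 = 385.6 m²/s², so v = 19.64 m/s.

19.6 m/s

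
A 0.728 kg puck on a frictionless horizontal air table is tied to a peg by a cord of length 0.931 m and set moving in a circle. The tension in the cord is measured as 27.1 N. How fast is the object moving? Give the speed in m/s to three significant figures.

5.89 m/s

T = m v²/r ⇒ v = √(T r / m) = √(27.1 × 0.931 / 0.728) = √34.66 = 5.887 m/s.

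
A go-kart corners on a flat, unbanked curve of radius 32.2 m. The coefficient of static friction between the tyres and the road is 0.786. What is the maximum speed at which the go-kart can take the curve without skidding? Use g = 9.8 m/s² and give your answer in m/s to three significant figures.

15.7 m/s

Friction provides the centripetal force on a flat curve. At maximum speed it is at its limiting value: μ_s m g = m v²/r.
Mass cancels: v_max = √(μ_s g r) = √(0.786 × 9.8 × 32.2) = √248.0 = 15.75 m/s.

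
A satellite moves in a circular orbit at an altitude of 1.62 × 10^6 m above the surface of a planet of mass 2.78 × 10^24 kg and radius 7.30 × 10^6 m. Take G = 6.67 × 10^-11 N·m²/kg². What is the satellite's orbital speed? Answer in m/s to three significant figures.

Orbital radius r = R + h = 7.30 × 10^6 + 1.62 × 10^6 = 8.920 × 10^6 m.
Gravity supplies the centripetal force: G M m / r² = m v² / r, so v = √(GM/r).
v = √(6.67 × 10^-11 × 2.78 × 10^24 / 8.920 × 10^6) = √(2.079 × 10^7) = 4559 m/s.

4560 m/s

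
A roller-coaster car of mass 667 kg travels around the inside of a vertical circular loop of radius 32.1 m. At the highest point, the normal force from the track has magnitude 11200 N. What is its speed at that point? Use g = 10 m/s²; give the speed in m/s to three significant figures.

29.3 m/s

At the top, N + mg = mv²/r, so v = √(r(N/m + g)) = √(32.1 × (11200/667 + 10.0)) = √(32.1 × 26.79) = √860.0 = 29.33 m/s.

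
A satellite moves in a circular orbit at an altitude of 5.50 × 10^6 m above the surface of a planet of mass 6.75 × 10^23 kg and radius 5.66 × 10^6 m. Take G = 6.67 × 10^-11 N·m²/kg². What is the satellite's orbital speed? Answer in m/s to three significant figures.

2010 m/s

Orbital radius r = R + h = 5.66 × 10^6 + 5.50 × 10^6 = 1.116 × 10^7 m.
Gravity supplies the centripetal force: G M m / r² = m v² / r, so v = √(GM/r).
v = √(6.67 × 10^-11 × 6.75 × 10^23 / 1.116 × 10^7) = √(4.034 × 10^6) = 2009 m/s.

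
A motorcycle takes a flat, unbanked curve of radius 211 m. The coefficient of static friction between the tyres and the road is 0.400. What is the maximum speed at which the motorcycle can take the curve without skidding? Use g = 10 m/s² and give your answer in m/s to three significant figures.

29.1 m/s

Friction provides the centripetal force on a flat curve. At maximum speed it is at its limiting value: μ_s m g = m v²/r.
Mass cancels: v_max = √(μ_s g r) = √(0.400 × 10.0 × 211) = √844.0 = 29.05 m/s.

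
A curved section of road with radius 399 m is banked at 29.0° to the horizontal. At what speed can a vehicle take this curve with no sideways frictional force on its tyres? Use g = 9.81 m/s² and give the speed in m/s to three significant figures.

46.6 m/s

On a frictionless banked curve, N sinθ = mv²/r and N cosθ = mg, so tanθ = v²/(rg).
v = √(r g tanθ) = √(399 × 9.81 × tan 29.0°) = √(399 × 9.81 × 0.5543) = √2170 = 46.58 m/s.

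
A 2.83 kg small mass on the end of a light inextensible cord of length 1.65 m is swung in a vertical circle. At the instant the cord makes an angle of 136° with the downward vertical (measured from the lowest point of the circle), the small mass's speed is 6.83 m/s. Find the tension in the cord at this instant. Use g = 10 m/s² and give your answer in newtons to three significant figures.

59.7 N

Take the radial direction toward the centre of the circle as positive. The component of the weight along the string toward the centre is −mg cos φ (φ measured from the bottom), so Newton's second law along the string gives T − mg cos φ = m v²/r.
cos 136° = -0.7193, so T = m(v²/r + g cos φ) = 2.83 × ((6.83)²/1.65 + 10.0 × -0.7193) = 2.83 × (28.27 + (-7.193)) = 2.83 × 21.08 = 59.65 N.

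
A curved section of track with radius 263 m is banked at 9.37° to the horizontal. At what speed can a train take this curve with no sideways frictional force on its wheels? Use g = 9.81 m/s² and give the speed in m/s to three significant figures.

On a frictionless banked curve, N sinθ = mv²/r and N cosθ = mg, so tanθ = v²/(rg).
v = √(r g tanθ) = √(263 × 9.81 × tan 9.37°) = √(263 × 9.81 × 0.1650) = √425.7 = 20.63 m/s.

20.6 m/s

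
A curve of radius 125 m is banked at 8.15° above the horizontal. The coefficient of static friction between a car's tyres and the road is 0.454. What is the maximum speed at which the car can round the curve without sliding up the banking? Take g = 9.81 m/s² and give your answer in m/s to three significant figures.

At the maximum speed, friction acts down the slope at its limiting value f = μN. Radially (horizontal, toward centre): N sinθ + μN cosθ = mv²/r. Vertically: N cosθ − μN sinθ = mg.
Dividing: v² = r g (sinθ + μcosθ)/(cosθ − μsinθ).
sinθ + μcosθ = 0.1418 + 0.454×0.9899 = 0.5912; cosθ − μsinθ = 0.9899 − 0.454×0.1418 = 0.9255.
v² = 125 × 9.81 × 0.5912/0.9255 = 783.3 m²/s², so v = 27.99 m/s.

28.0 m/s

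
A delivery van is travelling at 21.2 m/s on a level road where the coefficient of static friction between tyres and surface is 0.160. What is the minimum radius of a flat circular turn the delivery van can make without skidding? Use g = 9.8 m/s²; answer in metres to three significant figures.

287 m

At the limit, μ_s m g = m v²/r, so r_min = v²/(μ_s g) = (21.2)²/(0.160 × 9.8) = 449.4/1.568 = 286.6 m.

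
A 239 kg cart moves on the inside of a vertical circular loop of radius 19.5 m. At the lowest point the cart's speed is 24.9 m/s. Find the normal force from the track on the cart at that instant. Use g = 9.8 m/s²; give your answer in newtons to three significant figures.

9940 N

At the lowest point, N points up (toward the centre) and the weight mg points down (away from the centre), so the net inward force is N − mg = mv²/r.
N = m(v²/r + g) = 239 × ((24.9)²/19.5 + 9.8) = 239 × (31.80 + 9.8) = 239 × 41.60 = 9941 N.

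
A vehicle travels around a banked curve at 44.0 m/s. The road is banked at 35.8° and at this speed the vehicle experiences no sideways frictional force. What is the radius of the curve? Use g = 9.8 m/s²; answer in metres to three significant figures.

Frictionless banking: tanθ = v²/(rg), so r = v²/(g tanθ).
r = (44.0)²/(9.8 × tan 35.8°) = 1936/(9.8 × 0.7212) = 1936/7.068 = 273.9 m.

274 m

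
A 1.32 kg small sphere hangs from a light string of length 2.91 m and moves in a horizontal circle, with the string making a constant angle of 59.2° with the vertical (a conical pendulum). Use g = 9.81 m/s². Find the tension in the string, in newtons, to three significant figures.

Vertically the bob has no acceleration, so T cosθ = mg.
T = mg/cosθ = 1.32 × 9.81 / cos 59.2° = 12.95/0.5120 = 25.29 N.

25.3 N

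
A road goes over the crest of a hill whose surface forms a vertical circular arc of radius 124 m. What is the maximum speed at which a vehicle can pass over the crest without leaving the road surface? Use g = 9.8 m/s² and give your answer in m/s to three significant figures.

34.9 m/s

At the crest the centre of the circle is below the vehicle, so the net downward (centripetal) force is mg − N = mv²/r.
The vehicle leaves the road when N → 0, giving v_max = √(g r) = √(9.8 × 124) = 34.86 m/s.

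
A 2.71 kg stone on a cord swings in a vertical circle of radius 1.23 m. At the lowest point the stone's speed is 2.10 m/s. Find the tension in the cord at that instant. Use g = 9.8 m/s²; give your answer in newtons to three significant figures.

36.3 N

At the lowest point, T points up (toward the centre) and the weight mg points down (away from the centre), so the net inward force is T − mg = mv²/r.
T = m(v²/r + g) = 2.71 × ((2.10)²/1.23 + 9.8) = 2.71 × (3.585 + 9.8) = 2.71 × 13.39 = 36.27 N.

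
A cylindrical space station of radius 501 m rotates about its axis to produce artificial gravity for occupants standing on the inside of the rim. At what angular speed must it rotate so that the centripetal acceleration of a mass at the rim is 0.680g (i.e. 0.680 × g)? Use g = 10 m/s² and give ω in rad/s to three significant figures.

Centripetal acceleration a_c = ω²r. Setting ω²r = 0.680g:
ω = √(0.680g / r) = √(0.680 × 10.0 / 501) = √0.01357 = 0.1165 rad/s.

0.117 rad/s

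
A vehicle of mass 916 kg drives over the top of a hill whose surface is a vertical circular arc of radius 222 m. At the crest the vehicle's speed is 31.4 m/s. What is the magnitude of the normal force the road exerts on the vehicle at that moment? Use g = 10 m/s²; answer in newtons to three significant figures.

5090 N

At the crest the centripetal acceleration points downward (toward the centre of the arc), so mg − N = mv²/r.
N = m(g − v²/r) = 916 × (10.0 − (31.4)²/222) = 916 × (10.0 − 4.441) = 916 × 5.559 = 5092 N.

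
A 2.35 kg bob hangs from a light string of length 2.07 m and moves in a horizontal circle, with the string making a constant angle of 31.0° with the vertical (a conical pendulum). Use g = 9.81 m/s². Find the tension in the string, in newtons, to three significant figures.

Vertically the bob has no acceleration, so T cosθ = mg.
T = mg/cosθ = 2.35 × 9.81 / cos 31.0° = 23.05/0.8572 = 26.89 N.

26.9 N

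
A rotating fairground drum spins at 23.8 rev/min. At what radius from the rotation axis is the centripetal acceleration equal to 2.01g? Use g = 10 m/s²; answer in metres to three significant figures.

3.24 m

ω = 23.8 rev/min × 2π/60 = 2.492 rad/s.
a_c = ω²r = 2.01g ⇒ r = 2.01 × 10.0 / (2.492)² = 20.10/6.212 = 3.236 m.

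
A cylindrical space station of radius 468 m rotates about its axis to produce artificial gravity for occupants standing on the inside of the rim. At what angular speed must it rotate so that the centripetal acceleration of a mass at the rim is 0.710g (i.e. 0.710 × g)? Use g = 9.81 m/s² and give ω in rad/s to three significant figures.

0.122 rad/s

Centripetal acceleration a_c = ω²r. Setting ω²r = 0.710g:
ω = √(0.710g / r) = √(0.710 × 9.81 / 468) = √0.01488 = 0.1220 rad/s.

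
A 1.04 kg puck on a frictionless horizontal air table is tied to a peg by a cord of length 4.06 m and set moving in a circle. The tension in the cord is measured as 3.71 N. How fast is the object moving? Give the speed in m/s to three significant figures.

T = m v²/r ⇒ v = √(T r / m) = √(3.71 × 4.06 / 1.04) = √14.48 = 3.806 m/s.

3.81 m/s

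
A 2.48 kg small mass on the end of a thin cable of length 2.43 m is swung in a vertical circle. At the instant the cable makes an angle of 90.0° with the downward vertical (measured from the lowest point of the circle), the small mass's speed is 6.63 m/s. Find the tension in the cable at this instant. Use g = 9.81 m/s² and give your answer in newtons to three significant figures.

44.9 N

Take the radial direction toward the centre of the circle as positive. The component of the weight along the string toward the centre is −mg cos φ (φ measured from the bottom), so Newton's second law along the string gives T − mg cos φ = m v²/r.
cos 90.0° = 6.123 × 10^-17, so T = m(v²/r + g cos φ) = 2.48 × ((6.63)²/2.43 + 9.81 × 6.123 × 10^-17) = 2.48 × (18.09 + (6.007 × 10^-16)) = 2.48 × 18.09 = 44.86 N.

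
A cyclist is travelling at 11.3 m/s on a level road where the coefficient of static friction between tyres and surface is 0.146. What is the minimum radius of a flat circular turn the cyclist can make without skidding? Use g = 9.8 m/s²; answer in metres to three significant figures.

At the limit, μ_s m g = m v²/r, so r_min = v²/(μ_s g) = (11.3)²/(0.146 × 9.8) = 127.7/1.431 = 89.24 m.

89.2 m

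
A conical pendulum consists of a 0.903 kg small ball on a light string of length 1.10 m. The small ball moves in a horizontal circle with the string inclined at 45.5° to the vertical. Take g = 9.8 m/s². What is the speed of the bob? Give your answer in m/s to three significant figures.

The radius of the circle is r = L sinθ = 1.10 × sin 45.5° = 0.7846 m.
Horizontally T sinθ = mv²/r and vertically T cosθ = mg, so tanθ = v²/(rg).
v = √(r g tanθ) = √(0.7846 × 9.8 × 1.018) = √7.824 = 2.797 m/s.

2.80 m/s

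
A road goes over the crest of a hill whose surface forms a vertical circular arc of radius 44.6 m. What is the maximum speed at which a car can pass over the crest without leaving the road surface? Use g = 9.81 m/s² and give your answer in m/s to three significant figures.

At the crest the centre of the circle is below the car, so the net downward (centripetal) force is mg − N = mv²/r.
The car leaves the road when N → 0, giving v_max = √(g r) = √(9.81 × 44.6) = 20.92 m/s.

20.9 m/s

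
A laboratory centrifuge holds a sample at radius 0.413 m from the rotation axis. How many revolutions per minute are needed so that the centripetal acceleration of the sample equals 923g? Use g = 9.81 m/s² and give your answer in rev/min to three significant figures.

Require ω²r = 923g, so ω = √(923 × 9.81/0.413) = 148.1 rad/s.
In rev/min: ω × 60/(2π) = 148.1 × 60/(2π) = 1414 rev/min.

1410 rev/min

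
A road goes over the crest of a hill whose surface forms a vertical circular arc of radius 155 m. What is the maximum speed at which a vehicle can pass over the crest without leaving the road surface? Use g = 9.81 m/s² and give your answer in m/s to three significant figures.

39.0 m/s

At the crest the centre of the circle is below the vehicle, so the net downward (centripetal) force is mg − N = mv²/r.
The vehicle leaves the road when N → 0, giving v_max = √(g r) = √(9.81 × 155) = 38.99 m/s.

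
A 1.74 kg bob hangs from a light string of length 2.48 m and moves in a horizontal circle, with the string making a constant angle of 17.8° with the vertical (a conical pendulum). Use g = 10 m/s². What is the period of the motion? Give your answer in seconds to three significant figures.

r = L sinθ = 0.7581 m. From T sinθ = mω²r and T cosθ = mg: tanθ = ω²r/g, so ω² = g tanθ / r = g/(L cosθ).
ω = √(g/(L cosθ)) = √(10.0/(2.48 × 0.9521)) = √4.235 = 2.058 rad/s.
Period = 2π/ω = 3.053 s.

3.05 s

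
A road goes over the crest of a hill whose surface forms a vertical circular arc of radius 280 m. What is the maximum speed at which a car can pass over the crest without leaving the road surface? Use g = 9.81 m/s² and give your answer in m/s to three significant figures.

52.4 m/s

At the crest the centre of the circle is below the car, so the net downward (centripetal) force is mg − N = mv²/r.
The car leaves the road when N → 0, giving v_max = √(g r) = √(9.81 × 280) = 52.41 m/s.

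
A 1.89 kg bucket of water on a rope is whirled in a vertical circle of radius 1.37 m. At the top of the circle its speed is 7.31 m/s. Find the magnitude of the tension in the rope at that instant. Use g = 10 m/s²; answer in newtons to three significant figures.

At the top, both T and the weight mg point inward (toward the centre), so T + mg = mv²/r.
T = m(v²/r − g) = 1.89 × ((7.31)²/1.37 − 10.0) = 1.89 × (39.00 − 10.0) = 1.89 × 29.00 = 54.82 N.

54.8 N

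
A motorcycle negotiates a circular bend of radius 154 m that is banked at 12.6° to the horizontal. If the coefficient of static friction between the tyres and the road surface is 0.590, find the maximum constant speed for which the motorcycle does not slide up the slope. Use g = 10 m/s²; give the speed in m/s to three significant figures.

At the maximum speed, friction acts down the slope at its limiting value f = μN. Radially (horizontal, toward centre): N sinθ + μN cosθ = mv²/r. Vertically: N cosθ − μN sinθ = mg.
Dividing: v² = r g (sinθ + μcosθ)/(cosθ − μsinθ).
sinθ + μcosθ = 0.2181 + 0.590×0.9759 = 0.7939; cosθ − μsinθ = 0.9759 − 0.590×0.2181 = 0.8472.
v² = 154 × 10.0 × 0.7939/0.8472 = 1443 m²/s², so v = 37.99 m/s.

38.0 m/s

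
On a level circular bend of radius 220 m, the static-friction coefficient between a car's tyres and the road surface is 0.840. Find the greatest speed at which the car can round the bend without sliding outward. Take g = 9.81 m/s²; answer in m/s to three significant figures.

42.6 m/s

The only inward force on a level bend is static friction, so at the limit f_s = μ_s N = μ_s m g = m v²/r.
Mass cancels: v_max = √(μ_s g r) = √(0.840 × 9.81 × 220) = √1813 = 42.58 m/s.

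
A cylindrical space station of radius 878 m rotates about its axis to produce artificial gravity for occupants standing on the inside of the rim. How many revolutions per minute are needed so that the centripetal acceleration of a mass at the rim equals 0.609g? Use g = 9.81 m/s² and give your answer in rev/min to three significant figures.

Require ω²r = 0.609g, so ω = √(0.609 × 9.81/878) = 0.08249 rad/s.
In rev/min: ω × 60/(2π) = 0.08249 × 60/(2π) = 0.7877 rev/min.

0.788 rev/min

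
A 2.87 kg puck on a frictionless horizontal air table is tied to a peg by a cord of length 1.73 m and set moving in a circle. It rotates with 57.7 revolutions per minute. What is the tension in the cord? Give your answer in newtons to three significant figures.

ω = 57.7 rev/min × 2π/60 = 6.042 rad/s, so v = ωr = 6.042 × 1.73 = 10.45 m/s.
The tension is the only horizontal force, so it supplies the full centripetal force: T = m v²/r = 2.87 × (10.45)²/1.73 = 2.87 × 109.3/1.73 = 181.3 N.

181 N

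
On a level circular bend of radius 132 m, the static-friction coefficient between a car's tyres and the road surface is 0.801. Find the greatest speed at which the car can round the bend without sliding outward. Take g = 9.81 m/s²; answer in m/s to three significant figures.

32.2 m/s

On a flat curve, static friction is the only horizontal force, so it must supply the full centripetal force: μ_s m g = m v²/r.
Mass cancels: v_max = √(μ_s g r) = √(0.801 × 9.81 × 132) = √1037 = 32.21 m/s.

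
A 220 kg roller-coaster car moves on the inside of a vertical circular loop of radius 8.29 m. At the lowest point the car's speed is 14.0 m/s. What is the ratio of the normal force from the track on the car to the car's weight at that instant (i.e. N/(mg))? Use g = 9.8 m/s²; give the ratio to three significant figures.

At the bottom, N − mg = mv²/r, so N = m(v²/r + g) and N/(mg) = v²/(rg) + 1 = (14.0)²/(8.29 × 9.8) + 1 = 2.413 + 1 = 3.413.

3.41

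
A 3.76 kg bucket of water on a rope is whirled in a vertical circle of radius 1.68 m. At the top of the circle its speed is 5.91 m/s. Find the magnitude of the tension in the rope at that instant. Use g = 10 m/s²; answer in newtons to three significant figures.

40.6 N

At the top, both T and the weight mg point inward (toward the centre), so T + mg = mv²/r.
T = m(v²/r − g) = 3.76 × ((5.91)²/1.68 − 10.0) = 3.76 × (20.79 − 10.0) = 3.76 × 10.79 = 40.57 N.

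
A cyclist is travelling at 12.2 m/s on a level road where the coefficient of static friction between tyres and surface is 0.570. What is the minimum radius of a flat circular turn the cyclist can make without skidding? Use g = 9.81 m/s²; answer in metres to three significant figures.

At the limit, μ_s m g = m v²/r, so r_min = v²/(μ_s g) = (12.2)²/(0.570 × 9.81) = 148.8/5.592 = 26.62 m.

26.6 m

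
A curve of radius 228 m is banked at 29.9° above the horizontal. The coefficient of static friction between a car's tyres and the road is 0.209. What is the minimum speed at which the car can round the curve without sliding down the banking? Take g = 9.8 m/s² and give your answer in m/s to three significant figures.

27.0 m/s

At the minimum speed, friction acts up the slope at its limiting value f = μN. Radially (horizontal, toward centre): N sinθ − μN cosθ = mv²/r. Vertically: N cosθ + μN sinθ = mg.
Dividing: v² = r g (sinθ − μcosθ)/(cosθ + μsinθ).
sinθ − μcosθ = 0.4985 − 0.209×0.8669 = 0.3173; cosθ + μsinθ = 0.8669 + 0.209×0.4985 = 0.9711.
v² = 228 × 9.8 × 0.3173/0.9711 = 730.1 m²/s², so v = 27.02 m/s.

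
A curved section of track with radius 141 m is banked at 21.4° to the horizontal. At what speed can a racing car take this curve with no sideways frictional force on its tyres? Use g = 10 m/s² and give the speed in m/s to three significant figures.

On a frictionless banked curve, N sinθ = mv²/r and N cosθ = mg, so tanθ = v²/(rg).
v = √(r g tanθ) = √(141 × 10.0 × tan 21.4°) = √(141 × 10.0 × 0.3919) = √552.6 = 23.51 m/s.

23.5 m/s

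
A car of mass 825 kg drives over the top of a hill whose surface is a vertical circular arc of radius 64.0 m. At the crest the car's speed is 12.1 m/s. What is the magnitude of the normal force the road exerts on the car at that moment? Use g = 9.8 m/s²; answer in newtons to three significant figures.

At the crest the centripetal acceleration points downward (toward the centre of the arc), so mg − N = mv²/r.
N = m(g − v²/r) = 825 × (9.8 − (12.1)²/64.0) = 825 × (9.8 − 2.288) = 825 × 7.512 = 6198 N.

6200 N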